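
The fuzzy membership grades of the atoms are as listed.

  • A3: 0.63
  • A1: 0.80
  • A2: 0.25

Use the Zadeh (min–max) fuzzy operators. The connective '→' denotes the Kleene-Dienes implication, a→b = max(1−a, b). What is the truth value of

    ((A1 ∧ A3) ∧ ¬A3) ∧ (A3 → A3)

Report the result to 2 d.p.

0.37

A1 ∧ A3 = min(a, b) on (0.80, 0.63) = 0.63
¬A3 = 1 − 0.63 = 0.37
(A1 ∧ A3) ∧ ¬A3 = min(a, b) on (0.63, 0.37) = 0.37
A3 → A3  [Kleene-Dienes: max(1−a, b)] with a=0.63, b=0.63 → 0.63
((A1 ∧ A3) ∧ ¬A3) ∧ (A3 → A3) = min(a, b) on (0.37, 0.63) = 0.37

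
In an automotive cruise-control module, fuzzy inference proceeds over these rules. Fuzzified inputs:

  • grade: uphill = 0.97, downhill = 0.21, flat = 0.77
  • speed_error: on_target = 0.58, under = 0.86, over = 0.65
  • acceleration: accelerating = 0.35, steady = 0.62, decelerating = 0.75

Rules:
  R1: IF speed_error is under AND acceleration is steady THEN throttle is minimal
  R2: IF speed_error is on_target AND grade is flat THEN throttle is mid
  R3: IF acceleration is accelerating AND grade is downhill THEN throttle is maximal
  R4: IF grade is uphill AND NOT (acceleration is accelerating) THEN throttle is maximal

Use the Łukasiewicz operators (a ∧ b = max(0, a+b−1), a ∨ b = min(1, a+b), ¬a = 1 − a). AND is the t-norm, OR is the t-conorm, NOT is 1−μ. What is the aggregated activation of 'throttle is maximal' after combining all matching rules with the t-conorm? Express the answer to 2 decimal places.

0.62

R1: under=0.86, steady=0.62; AND[max(0, a+b−1)] → w = 0.48
R2: on_target=0.58, flat=0.77; AND[max(0, a+b−1)] → w = 0.35
R3: accelerating=0.35, downhill=0.21; AND[max(0, a+b−1)] → w = 0.00
R4: uphill=0.97, ¬accelerating=1−0.35=0.65; AND[max(0, a+b−1)] → w = 0.62
Rules with consequent 'maximal': {R3, R4} → strengths 0.00, 0.62
Aggregate via t-conorm [min(1, a+b)]: 0.62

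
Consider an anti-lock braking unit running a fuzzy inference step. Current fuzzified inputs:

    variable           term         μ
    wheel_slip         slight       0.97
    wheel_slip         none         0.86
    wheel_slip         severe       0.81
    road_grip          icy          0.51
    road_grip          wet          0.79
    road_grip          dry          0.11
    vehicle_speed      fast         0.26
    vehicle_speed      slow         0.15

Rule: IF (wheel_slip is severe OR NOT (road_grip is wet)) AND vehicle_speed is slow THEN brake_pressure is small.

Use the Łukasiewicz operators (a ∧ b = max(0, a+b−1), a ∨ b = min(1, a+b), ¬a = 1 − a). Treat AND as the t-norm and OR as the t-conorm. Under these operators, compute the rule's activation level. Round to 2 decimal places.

firing strength: (severe=0.81 OR ¬wet=1−0.79=0.21) = 1.00; AND[max(0, a+b−1)] with slow=0.15 → w = 0.15

0.15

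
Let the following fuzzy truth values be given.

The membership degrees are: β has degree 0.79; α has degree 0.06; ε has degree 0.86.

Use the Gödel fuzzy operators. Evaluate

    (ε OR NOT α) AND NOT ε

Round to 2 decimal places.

0.14

NOT α = 1 − 0.06 = 0.94
ε OR NOT α = max(a, b) on (0.86, 0.94) = 0.94
NOT ε = 1 − 0.86 = 0.14
(ε OR NOT α) AND NOT ε = min(a, b) on (0.94, 0.14) = 0.14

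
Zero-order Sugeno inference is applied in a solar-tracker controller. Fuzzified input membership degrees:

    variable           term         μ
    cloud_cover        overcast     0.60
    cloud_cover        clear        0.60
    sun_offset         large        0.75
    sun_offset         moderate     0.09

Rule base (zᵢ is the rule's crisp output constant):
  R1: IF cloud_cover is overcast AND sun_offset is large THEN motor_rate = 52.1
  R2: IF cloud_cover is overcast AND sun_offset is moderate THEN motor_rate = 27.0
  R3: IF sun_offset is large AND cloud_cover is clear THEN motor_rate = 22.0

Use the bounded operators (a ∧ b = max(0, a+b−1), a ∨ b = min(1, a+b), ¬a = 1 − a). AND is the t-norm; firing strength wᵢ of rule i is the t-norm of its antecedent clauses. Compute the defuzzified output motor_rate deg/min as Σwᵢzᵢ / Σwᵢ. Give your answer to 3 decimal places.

R1 (z=52.1): overcast=0.60, large=0.75; AND[max(0, a+b−1)] → w = 0.35
R2 (z=27.0): overcast=0.60, moderate=0.09; AND[max(0, a+b−1)] → w = 0.00
R3 (z=22.0): large=0.75, clear=0.60; AND[max(0, a+b−1)] → w = 0.35
Weighted average = (0.35·52.1 + 0.00·27.0 + 0.35·22.0) / (0.35 + 0.00 + 0.35)
  = 25.9350 / 0.7000 = 37.050

37.050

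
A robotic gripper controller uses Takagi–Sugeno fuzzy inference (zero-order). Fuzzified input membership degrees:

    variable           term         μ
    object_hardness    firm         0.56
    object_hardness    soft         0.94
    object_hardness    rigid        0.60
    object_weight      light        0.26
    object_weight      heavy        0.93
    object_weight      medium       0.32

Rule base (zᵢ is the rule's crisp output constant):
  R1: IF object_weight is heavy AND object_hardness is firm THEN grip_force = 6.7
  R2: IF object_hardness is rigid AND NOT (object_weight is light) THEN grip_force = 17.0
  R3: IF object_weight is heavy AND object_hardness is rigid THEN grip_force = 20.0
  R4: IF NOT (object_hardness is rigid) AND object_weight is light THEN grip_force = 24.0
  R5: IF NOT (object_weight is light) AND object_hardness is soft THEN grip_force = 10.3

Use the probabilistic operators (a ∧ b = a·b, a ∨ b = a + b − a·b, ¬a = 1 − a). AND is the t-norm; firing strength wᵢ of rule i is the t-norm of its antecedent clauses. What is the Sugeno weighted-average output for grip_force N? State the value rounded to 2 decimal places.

13.72

R1 (z=6.7): heavy=0.93, firm=0.56; AND[a·b] → w = 0.5208
R2 (z=17.0): rigid=0.60, ¬light=1−0.26=0.74; AND[a·b] → w = 0.4440
R3 (z=20.0): heavy=0.93, rigid=0.60; AND[a·b] → w = 0.5580
R4 (z=24.0): ¬rigid=1−0.60=0.40, light=0.26; AND[a·b] → w = 0.1040
R5 (z=10.3): ¬light=1−0.26=0.74, soft=0.94; AND[a·b] → w = 0.6956
Weighted average = (0.5208·6.7 + 0.4440·17.0 + 0.5580·20.0 + 0.1040·24.0 + 0.6956·10.3) / (0.5208 + 0.4440 + 0.5580 + 0.1040 + 0.6956)
  = 31.8580 / 2.3224 = 13.72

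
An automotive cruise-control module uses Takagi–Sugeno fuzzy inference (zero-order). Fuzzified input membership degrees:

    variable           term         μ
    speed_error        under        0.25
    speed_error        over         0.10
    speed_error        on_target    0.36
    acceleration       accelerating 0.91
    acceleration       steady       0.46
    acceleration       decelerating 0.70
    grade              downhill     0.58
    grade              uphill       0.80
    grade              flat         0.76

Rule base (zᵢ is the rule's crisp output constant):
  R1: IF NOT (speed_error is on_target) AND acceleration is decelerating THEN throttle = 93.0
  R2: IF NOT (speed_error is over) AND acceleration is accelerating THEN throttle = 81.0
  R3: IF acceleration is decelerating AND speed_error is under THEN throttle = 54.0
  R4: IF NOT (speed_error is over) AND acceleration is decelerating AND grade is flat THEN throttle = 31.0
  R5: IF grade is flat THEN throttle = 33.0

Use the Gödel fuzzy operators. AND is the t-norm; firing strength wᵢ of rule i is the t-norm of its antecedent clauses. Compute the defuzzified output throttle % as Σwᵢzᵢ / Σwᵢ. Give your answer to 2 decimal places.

59.29

R1 (z=93.0): ¬on_target=1−0.36=0.64, decelerating=0.70; AND[min(a, b)] → w = 0.64
R2 (z=81.0): ¬over=1−0.10=0.90, accelerating=0.91; AND[min(a, b)] → w = 0.90
R3 (z=54.0): decelerating=0.70, under=0.25; AND[min(a, b)] → w = 0.25
R4 (z=31.0): ¬over=1−0.10=0.90, decelerating=0.70, flat=0.76; AND[min(a, b)] → w = 0.70
R5 (z=33.0): flat=0.76 → w = 0.76
Weighted average = (0.64·93.0 + 0.90·81.0 + 0.25·54.0 + 0.70·31.0 + 0.76·33.0) / (0.64 + 0.90 + 0.25 + 0.70 + 0.76)
  = 192.7000 / 3.2500 = 59.29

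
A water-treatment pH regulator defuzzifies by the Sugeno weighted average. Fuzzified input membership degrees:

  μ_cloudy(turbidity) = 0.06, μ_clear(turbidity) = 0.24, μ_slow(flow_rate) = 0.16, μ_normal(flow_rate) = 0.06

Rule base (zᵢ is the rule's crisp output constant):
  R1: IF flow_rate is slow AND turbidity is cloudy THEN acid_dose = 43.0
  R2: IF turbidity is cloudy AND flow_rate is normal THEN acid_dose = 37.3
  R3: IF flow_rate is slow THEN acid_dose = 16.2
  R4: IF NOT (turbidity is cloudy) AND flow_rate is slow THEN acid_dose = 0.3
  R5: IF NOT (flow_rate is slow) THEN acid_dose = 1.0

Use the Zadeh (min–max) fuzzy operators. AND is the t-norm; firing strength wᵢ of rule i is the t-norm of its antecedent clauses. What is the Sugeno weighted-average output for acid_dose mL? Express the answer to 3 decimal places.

R1 (z=43.0): slow=0.16, cloudy=0.06; AND[min(a, b)] → w = 0.06
R2 (z=37.3): cloudy=0.06, normal=0.06; AND[min(a, b)] → w = 0.06
R3 (z=16.2): slow=0.16 → w = 0.16
R4 (z=0.3): ¬cloudy=1−0.06=0.94, slow=0.16; AND[min(a, b)] → w = 0.16
R5 (z=1.0): ¬slow=1−0.16=0.84 → w = 0.84
Weighted average = (0.06·43.0 + 0.06·37.3 + 0.16·16.2 + 0.16·0.3 + 0.84·1.0) / (0.06 + 0.06 + 0.16 + 0.16 + 0.84)
  = 8.2980 / 1.2800 = 6.483

6.483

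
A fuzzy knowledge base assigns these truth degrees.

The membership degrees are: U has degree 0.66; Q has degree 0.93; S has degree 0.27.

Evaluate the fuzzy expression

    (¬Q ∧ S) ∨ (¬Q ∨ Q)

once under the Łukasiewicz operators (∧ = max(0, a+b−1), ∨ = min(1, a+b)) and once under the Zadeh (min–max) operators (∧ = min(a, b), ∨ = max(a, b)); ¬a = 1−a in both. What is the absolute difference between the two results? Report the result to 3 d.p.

Under Łukasiewicz:
  ¬Q = 1 − 0.93 = 0.07
  ¬Q ∧ S = max(0, a+b−1) on (0.07, 0.27) = 0.00
  ¬Q = 1 − 0.93 = 0.07
  ¬Q ∨ Q = min(1, a+b) on (0.07, 0.93) = 1.00
  (¬Q ∧ S) ∨ (¬Q ∨ Q) = min(1, a+b) on (0.00, 1.00) = 1.00
  → value = 1.0000
Under Zadeh (min–max):
  ¬Q = 1 − 0.93 = 0.07
  ¬Q ∧ S = min(a, b) on (0.07, 0.27) = 0.07
  ¬Q = 1 − 0.93 = 0.07
  ¬Q ∨ Q = max(a, b) on (0.07, 0.93) = 0.93
  (¬Q ∧ S) ∨ (¬Q ∨ Q) = max(a, b) on (0.07, 0.93) = 0.93
  → value = 0.9300
|1.0000 − 0.9300| = 0.070

0.070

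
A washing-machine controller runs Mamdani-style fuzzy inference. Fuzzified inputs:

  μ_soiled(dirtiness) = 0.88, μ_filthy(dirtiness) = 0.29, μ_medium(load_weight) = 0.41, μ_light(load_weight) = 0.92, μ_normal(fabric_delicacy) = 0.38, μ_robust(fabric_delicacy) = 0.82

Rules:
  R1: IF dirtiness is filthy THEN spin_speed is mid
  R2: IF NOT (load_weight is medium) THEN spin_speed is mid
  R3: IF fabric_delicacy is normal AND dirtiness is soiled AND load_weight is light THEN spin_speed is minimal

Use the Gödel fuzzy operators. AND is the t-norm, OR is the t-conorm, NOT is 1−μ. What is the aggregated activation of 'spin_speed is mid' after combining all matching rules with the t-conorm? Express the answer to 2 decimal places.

R1: filthy=0.29 → w = 0.29
R2: ¬medium=1−0.41=0.59 → w = 0.59
R3: normal=0.38, soiled=0.88, light=0.92; AND[min(a, b)] → w = 0.38
Rules with consequent 'mid': {R1, R2} → strengths 0.29, 0.59
Aggregate via t-conorm [max(a, b)]: 0.59

0.59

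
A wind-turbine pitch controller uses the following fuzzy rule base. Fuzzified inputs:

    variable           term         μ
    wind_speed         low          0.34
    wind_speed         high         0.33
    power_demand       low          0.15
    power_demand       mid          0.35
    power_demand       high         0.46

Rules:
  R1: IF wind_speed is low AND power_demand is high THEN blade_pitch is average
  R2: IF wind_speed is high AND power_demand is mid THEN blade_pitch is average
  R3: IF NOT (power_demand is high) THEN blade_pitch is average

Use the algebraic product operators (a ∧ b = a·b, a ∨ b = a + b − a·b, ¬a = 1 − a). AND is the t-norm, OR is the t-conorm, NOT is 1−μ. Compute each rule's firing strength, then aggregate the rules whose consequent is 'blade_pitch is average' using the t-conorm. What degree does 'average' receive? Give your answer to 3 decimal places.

R1: low=0.34, high=0.46; AND[a·b] → w = 0.1564
R2: high=0.33, mid=0.35; AND[a·b] → w = 0.1155
R3: ¬high=1−0.46=0.54 → w = 0.5400
Rules with consequent 'average': {R1, R2, R3} → strengths 0.1564, 0.1155, 0.5400
Aggregate via t-conorm [a + b − a·b]: 0.6568

0.657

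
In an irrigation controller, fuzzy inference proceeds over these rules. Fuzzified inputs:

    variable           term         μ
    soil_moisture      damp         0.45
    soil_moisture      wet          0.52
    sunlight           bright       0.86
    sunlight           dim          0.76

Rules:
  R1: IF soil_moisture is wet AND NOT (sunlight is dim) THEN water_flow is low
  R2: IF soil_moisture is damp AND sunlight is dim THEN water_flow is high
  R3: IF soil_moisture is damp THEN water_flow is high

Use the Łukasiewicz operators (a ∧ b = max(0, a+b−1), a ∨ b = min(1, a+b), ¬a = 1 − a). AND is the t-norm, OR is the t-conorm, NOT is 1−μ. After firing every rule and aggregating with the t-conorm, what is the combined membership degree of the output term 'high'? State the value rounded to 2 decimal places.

0.66

R1: wet=0.52, ¬dim=1−0.76=0.24; AND[max(0, a+b−1)] → w = 0.00
R2: damp=0.45, dim=0.76; AND[max(0, a+b−1)] → w = 0.21
R3: damp=0.45 → w = 0.45
Rules with consequent 'high': {R2, R3} → strengths 0.21, 0.45
Aggregate via t-conorm [min(1, a+b)]: 0.66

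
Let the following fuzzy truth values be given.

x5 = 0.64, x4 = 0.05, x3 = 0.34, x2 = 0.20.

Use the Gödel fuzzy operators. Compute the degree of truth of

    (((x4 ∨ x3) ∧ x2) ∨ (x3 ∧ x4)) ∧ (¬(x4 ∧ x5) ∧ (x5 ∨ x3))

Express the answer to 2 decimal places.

0.20

x4 ∨ x3 = max(a, b) on (0.05, 0.34) = 0.34
(x4 ∨ x3) ∧ x2 = min(a, b) on (0.34, 0.20) = 0.20
x3 ∧ x4 = min(a, b) on (0.34, 0.05) = 0.05
((x4 ∨ x3) ∧ x2) ∨ (x3 ∧ x4) = max(a, b) on (0.20, 0.05) = 0.20
x4 ∧ x5 = min(a, b) on (0.05, 0.64) = 0.05
¬(x4 ∧ x5) = 1 − 0.05 = 0.95
x5 ∨ x3 = max(a, b) on (0.64, 0.34) = 0.64
¬(x4 ∧ x5) ∧ (x5 ∨ x3) = min(a, b) on (0.95, 0.64) = 0.64
(((x4 ∨ x3) ∧ x2) ∨ (x3 ∧ x4)) ∧ (¬(x4 ∧ x5) ∧ (x5 ∨ x3)) = min(a, b) on (0.20, 0.64) = 0.20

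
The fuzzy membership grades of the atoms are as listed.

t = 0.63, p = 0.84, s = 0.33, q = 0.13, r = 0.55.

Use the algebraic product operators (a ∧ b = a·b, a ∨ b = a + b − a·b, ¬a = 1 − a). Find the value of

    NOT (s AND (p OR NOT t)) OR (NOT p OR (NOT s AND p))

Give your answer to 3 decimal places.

0.891

NOT t = 1 − 0.6300 = 0.3700
p OR NOT t = a + b − a·b on (0.8400, 0.3700) = 0.8992
s AND (p OR NOT t) = a·b on (0.3300, 0.8992) = 0.2967
NOT (s AND (p OR NOT t)) = 1 − 0.2967 = 0.7033
NOT p = 1 − 0.8400 = 0.1600
NOT s = 1 − 0.3300 = 0.6700
NOT s AND p = a·b on (0.6700, 0.8400) = 0.5628
NOT p OR (NOT s AND p) = a + b − a·b on (0.1600, 0.5628) = 0.6328
NOT (s AND (p OR NOT t)) OR (NOT p OR (NOT s AND p)) = a + b − a·b on (0.7033, 0.6328) = 0.8910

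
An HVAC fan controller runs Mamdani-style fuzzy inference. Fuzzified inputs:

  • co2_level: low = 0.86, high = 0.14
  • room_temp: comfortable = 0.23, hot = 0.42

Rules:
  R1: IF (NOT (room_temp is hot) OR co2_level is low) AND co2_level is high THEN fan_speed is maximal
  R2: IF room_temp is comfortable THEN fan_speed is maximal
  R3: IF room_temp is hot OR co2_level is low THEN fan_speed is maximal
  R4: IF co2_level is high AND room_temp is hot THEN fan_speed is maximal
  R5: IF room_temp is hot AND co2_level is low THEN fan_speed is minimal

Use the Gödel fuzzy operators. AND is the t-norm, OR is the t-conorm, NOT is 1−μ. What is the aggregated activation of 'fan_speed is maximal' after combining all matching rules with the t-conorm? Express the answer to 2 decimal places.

R1: (¬hot=1−0.42=0.58 OR low=0.86) = 0.86; AND[min(a, b)] with high=0.14 → w = 0.14
R2: comfortable=0.23 → w = 0.23
R3: hot=0.42, low=0.86; OR[max(a, b)] → w = 0.86
R4: high=0.14, hot=0.42; AND[min(a, b)] → w = 0.14
R5: hot=0.42, low=0.86; AND[min(a, b)] → w = 0.42
Rules with consequent 'maximal': {R1, R2, R3, R4} → strengths 0.14, 0.23, 0.86, 0.14
Aggregate via t-conorm [max(a, b)]: 0.86

0.86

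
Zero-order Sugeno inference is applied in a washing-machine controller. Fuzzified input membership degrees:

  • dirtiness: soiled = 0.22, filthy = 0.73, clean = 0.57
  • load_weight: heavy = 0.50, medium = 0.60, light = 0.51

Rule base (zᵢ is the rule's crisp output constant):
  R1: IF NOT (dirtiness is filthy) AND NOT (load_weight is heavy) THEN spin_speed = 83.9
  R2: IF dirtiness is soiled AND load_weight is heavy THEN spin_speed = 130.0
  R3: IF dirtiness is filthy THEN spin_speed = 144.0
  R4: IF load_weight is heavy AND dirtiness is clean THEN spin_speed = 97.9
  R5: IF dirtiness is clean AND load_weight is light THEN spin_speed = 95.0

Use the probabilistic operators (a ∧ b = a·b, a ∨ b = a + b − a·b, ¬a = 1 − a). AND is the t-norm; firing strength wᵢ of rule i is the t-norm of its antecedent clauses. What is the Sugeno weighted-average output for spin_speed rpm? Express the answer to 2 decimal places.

120.12

R1 (z=83.9): ¬filthy=1−0.73=0.27, ¬heavy=1−0.50=0.50; AND[a·b] → w = 0.1350
R2 (z=130.0): soiled=0.22, heavy=0.50; AND[a·b] → w = 0.1100
R3 (z=144.0): filthy=0.73 → w = 0.7300
R4 (z=97.9): heavy=0.50, clean=0.57; AND[a·b] → w = 0.2850
R5 (z=95.0): clean=0.57, light=0.51; AND[a·b] → w = 0.2907
Weighted average = (0.1350·83.9 + 0.1100·130.0 + 0.7300·144.0 + 0.2850·97.9 + 0.2907·95.0) / (0.1350 + 0.1100 + 0.7300 + 0.2850 + 0.2907)
  = 186.2645 / 1.5507 = 120.12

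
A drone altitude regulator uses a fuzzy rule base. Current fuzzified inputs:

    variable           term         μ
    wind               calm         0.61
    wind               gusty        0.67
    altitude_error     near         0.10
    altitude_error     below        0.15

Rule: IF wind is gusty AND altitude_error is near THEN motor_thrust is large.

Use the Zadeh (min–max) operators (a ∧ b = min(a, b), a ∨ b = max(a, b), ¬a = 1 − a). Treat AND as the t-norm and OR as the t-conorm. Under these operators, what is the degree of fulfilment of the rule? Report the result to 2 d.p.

0.10

firing strength: gusty=0.67, near=0.10; AND[min(a, b)] → w = 0.10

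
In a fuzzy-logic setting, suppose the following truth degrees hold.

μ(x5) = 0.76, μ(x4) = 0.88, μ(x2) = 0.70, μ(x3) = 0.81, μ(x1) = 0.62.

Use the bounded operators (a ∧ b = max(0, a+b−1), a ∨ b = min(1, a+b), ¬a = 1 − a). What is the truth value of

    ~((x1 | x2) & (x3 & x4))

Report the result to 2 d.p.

0.31

x1 | x2 = min(1, a+b) on (0.62, 0.70) = 1.00
x3 & x4 = max(0, a+b−1) on (0.81, 0.88) = 0.69
(x1 | x2) & (x3 & x4) = max(0, a+b−1) on (1.00, 0.69) = 0.69
~((x1 | x2) & (x3 & x4)) = 1 − 0.69 = 0.31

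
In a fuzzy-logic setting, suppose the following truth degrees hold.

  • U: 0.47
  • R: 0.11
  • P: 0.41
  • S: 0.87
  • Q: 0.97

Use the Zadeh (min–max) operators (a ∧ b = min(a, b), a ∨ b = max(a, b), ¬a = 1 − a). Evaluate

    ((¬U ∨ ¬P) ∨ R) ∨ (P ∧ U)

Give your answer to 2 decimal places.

0.59

¬U = 1 − 0.47 = 0.53
¬P = 1 − 0.41 = 0.59
¬U ∨ ¬P = max(a, b) on (0.53, 0.59) = 0.59
(¬U ∨ ¬P) ∨ R = max(a, b) on (0.59, 0.11) = 0.59
P ∧ U = min(a, b) on (0.41, 0.47) = 0.41
((¬U ∨ ¬P) ∨ R) ∨ (P ∧ U) = max(a, b) on (0.59, 0.41) = 0.59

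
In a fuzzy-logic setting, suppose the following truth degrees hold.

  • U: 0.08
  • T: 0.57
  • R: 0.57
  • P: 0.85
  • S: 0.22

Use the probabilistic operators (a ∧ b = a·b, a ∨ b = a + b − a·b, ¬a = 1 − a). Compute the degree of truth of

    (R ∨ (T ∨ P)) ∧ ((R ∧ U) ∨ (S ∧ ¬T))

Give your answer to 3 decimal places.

T ∨ P = a + b − a·b on (0.5700, 0.8500) = 0.9355
R ∨ (T ∨ P) = a + b − a·b on (0.5700, 0.9355) = 0.9723
R ∧ U = a·b on (0.5700, 0.0800) = 0.0456
¬T = 1 − 0.5700 = 0.4300
S ∧ ¬T = a·b on (0.2200, 0.4300) = 0.0946
(R ∧ U) ∨ (S ∧ ¬T) = a + b − a·b on (0.0456, 0.0946) = 0.1359
(R ∨ (T ∨ P)) ∧ ((R ∧ U) ∨ (S ∧ ¬T)) = a·b on (0.9723, 0.1359) = 0.1321

0.132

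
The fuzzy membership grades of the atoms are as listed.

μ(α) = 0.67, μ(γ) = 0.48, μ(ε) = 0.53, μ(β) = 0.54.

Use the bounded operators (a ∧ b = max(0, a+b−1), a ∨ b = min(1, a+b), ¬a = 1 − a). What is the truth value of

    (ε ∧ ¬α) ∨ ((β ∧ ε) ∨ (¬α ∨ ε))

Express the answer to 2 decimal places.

0.93

¬α = 1 − 0.67 = 0.33
ε ∧ ¬α = max(0, a+b−1) on (0.53, 0.33) = 0.00
β ∧ ε = max(0, a+b−1) on (0.54, 0.53) = 0.07
¬α = 1 − 0.67 = 0.33
¬α ∨ ε = min(1, a+b) on (0.33, 0.53) = 0.86
(β ∧ ε) ∨ (¬α ∨ ε) = min(1, a+b) on (0.07, 0.86) = 0.93
(ε ∧ ¬α) ∨ ((β ∧ ε) ∨ (¬α ∨ ε)) = min(1, a+b) on (0.00, 0.93) = 0.93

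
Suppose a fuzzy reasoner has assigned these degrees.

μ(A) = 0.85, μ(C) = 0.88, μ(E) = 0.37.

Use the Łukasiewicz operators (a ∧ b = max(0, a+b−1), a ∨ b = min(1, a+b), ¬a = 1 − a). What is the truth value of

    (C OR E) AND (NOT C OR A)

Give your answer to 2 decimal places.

C OR E = min(1, a+b) on (0.88, 0.37) = 1.00
NOT C = 1 − 0.88 = 0.12
NOT C OR A = min(1, a+b) on (0.12, 0.85) = 0.97
(C OR E) AND (NOT C OR A) = max(0, a+b−1) on (1.00, 0.97) = 0.97

0.97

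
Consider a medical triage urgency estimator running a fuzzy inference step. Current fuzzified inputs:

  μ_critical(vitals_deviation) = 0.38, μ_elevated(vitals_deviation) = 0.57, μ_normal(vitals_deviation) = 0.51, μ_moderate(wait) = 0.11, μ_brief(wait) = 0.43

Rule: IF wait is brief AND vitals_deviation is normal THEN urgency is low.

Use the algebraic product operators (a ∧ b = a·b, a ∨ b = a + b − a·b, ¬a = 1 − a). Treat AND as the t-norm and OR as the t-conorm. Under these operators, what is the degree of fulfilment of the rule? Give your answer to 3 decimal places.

firing strength: brief=0.43, normal=0.51; AND[a·b] → w = 0.2193

0.219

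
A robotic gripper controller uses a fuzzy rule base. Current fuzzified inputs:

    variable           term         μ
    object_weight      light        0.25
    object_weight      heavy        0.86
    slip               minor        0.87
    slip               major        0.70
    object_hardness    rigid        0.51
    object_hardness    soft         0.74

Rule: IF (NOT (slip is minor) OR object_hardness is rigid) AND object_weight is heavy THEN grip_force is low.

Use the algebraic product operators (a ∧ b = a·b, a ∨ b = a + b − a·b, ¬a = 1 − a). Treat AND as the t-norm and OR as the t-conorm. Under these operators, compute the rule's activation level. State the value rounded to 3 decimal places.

firing strength: (¬minor=1−0.87=0.13 OR rigid=0.51) = 0.5737; AND[a·b] with heavy=0.86 → w = 0.4934

0.493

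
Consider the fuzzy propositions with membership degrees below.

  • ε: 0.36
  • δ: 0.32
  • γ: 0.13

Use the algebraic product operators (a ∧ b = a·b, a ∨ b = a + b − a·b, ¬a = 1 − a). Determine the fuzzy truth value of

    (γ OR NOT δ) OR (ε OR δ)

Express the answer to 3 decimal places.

NOT δ = 1 − 0.3200 = 0.6800
γ OR NOT δ = a + b − a·b on (0.1300, 0.6800) = 0.7216
ε OR δ = a + b − a·b on (0.3600, 0.3200) = 0.5648
(γ OR NOT δ) OR (ε OR δ) = a + b − a·b on (0.7216, 0.5648) = 0.8788

0.879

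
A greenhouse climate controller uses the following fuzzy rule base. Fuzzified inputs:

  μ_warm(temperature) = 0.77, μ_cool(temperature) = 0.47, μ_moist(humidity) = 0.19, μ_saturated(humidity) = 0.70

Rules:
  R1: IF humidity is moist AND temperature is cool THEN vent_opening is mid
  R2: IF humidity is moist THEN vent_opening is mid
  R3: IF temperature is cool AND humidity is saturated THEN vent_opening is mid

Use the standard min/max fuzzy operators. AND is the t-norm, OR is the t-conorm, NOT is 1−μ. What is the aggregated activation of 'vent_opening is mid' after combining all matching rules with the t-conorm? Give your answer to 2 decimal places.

R1: moist=0.19, cool=0.47; AND[min(a, b)] → w = 0.19
R2: moist=0.19 → w = 0.19
R3: cool=0.47, saturated=0.70; AND[min(a, b)] → w = 0.47
Rules with consequent 'mid': {R1, R2, R3} → strengths 0.19, 0.19, 0.47
Aggregate via t-conorm [max(a, b)]: 0.47

0.47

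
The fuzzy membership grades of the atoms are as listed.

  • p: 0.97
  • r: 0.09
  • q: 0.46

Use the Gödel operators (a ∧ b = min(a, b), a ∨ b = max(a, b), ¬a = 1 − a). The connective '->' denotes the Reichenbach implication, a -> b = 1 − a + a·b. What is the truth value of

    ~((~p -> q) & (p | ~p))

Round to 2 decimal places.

~p = 1 − 0.97 = 0.03
~p -> q  [Reichenbach: 1 − a + a·b] with a=0.03, b=0.46 → 0.98
~p = 1 − 0.97 = 0.03
p | ~p = max(a, b) on (0.97, 0.03) = 0.97
(~p -> q) & (p | ~p) = min(a, b) on (0.98, 0.97) = 0.97
~((~p -> q) & (p | ~p)) = 1 − 0.97 = 0.03

0.03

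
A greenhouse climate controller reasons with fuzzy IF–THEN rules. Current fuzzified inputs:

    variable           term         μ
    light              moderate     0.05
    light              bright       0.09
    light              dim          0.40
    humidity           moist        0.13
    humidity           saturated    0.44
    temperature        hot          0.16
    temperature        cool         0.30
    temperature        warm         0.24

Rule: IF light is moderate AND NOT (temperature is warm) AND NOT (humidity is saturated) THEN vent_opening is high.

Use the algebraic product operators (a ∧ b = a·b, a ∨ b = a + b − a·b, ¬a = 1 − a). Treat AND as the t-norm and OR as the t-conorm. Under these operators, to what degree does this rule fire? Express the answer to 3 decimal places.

0.021

firing strength: moderate=0.05, ¬warm=1−0.24=0.76, ¬saturated=1−0.44=0.56; AND[a·b] → w = 0.0213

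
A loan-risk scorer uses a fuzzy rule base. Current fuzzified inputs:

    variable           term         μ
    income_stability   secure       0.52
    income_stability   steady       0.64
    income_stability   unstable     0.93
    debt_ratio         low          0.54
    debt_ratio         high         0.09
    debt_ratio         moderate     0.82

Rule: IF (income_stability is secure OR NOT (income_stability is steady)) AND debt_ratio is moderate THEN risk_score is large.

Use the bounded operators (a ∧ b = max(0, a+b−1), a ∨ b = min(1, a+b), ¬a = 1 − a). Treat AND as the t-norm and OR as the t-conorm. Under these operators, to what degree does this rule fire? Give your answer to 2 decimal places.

0.70

firing strength: (secure=0.52 OR ¬steady=1−0.64=0.36) = 0.88; AND[max(0, a+b−1)] with moderate=0.82 → w = 0.70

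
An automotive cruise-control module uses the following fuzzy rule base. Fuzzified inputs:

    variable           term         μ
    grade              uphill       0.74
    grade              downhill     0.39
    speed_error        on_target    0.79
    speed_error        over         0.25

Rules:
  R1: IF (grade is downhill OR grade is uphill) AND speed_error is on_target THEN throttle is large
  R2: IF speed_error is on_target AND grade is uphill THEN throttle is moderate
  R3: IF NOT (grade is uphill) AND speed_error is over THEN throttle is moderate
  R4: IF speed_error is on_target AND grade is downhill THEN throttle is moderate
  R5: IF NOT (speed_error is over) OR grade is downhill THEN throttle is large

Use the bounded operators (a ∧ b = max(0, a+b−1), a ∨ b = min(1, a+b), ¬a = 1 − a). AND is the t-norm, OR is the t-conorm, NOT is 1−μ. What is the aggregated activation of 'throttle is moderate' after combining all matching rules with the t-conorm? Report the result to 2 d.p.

R1: (downhill=0.39 OR uphill=0.74) = 1.00; AND[max(0, a+b−1)] with on_target=0.79 → w = 0.79
R2: on_target=0.79, uphill=0.74; AND[max(0, a+b−1)] → w = 0.53
R3: ¬uphill=1−0.74=0.26, over=0.25; AND[max(0, a+b−1)] → w = 0.00
R4: on_target=0.79, downhill=0.39; AND[max(0, a+b−1)] → w = 0.18
R5: ¬over=1−0.25=0.75, downhill=0.39; OR[min(1, a+b)] → w = 1.00
Rules with consequent 'moderate': {R2, R3, R4} → strengths 0.53, 0.00, 0.18
Aggregate via t-conorm [min(1, a+b)]: 0.71

0.71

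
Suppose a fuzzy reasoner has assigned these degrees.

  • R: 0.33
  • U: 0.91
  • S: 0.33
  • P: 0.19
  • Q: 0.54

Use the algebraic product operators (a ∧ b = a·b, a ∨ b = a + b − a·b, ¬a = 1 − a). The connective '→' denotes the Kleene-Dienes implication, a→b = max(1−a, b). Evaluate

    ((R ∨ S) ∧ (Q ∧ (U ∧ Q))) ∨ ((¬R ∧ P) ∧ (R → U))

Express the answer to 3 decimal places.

R ∨ S = a + b − a·b on (0.3300, 0.3300) = 0.5511
U ∧ Q = a·b on (0.9100, 0.5400) = 0.4914
Q ∧ (U ∧ Q) = a·b on (0.5400, 0.4914) = 0.2654
(R ∨ S) ∧ (Q ∧ (U ∧ Q)) = a·b on (0.5511, 0.2654) = 0.1462
¬R = 1 − 0.3300 = 0.6700
¬R ∧ P = a·b on (0.6700, 0.1900) = 0.1273
R → U  [Kleene-Dienes: max(1−a, b)] with a=0.3300, b=0.9100 → 0.9100
(¬R ∧ P) ∧ (R → U) = a·b on (0.1273, 0.9100) = 0.1158
((R ∨ S) ∧ (Q ∧ (U ∧ Q))) ∨ ((¬R ∧ P) ∧ (R → U)) = a + b − a·b on (0.1462, 0.1158) = 0.2451

0.245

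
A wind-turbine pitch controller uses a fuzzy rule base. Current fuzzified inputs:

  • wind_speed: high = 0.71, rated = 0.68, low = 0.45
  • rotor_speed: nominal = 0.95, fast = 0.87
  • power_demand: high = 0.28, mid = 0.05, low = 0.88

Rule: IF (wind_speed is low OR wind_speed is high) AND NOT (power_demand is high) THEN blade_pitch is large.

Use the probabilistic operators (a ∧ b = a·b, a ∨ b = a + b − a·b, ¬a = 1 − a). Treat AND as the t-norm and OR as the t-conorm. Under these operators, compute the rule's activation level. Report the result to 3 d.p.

firing strength: (low=0.45 OR high=0.71) = 0.8405; AND[a·b] with ¬high=1−0.28=0.72 → w = 0.6052

0.605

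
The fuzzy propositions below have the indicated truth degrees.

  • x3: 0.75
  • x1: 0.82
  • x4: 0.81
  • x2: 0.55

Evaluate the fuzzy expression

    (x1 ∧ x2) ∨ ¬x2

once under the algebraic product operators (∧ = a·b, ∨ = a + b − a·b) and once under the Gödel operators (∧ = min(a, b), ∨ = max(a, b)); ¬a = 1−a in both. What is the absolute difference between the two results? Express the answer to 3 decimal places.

0.148

Under algebraic product:
  x1 ∧ x2 = a·b on (0.8200, 0.5500) = 0.4510
  ¬x2 = 1 − 0.5500 = 0.4500
  (x1 ∧ x2) ∨ ¬x2 = a + b − a·b on (0.4510, 0.4500) = 0.6981
  → value = 0.6981
Under Gödel:
  x1 ∧ x2 = min(a, b) on (0.82, 0.55) = 0.55
  ¬x2 = 1 − 0.55 = 0.45
  (x1 ∧ x2) ∨ ¬x2 = max(a, b) on (0.55, 0.45) = 0.55
  → value = 0.5500
|0.6981 − 0.5500| = 0.148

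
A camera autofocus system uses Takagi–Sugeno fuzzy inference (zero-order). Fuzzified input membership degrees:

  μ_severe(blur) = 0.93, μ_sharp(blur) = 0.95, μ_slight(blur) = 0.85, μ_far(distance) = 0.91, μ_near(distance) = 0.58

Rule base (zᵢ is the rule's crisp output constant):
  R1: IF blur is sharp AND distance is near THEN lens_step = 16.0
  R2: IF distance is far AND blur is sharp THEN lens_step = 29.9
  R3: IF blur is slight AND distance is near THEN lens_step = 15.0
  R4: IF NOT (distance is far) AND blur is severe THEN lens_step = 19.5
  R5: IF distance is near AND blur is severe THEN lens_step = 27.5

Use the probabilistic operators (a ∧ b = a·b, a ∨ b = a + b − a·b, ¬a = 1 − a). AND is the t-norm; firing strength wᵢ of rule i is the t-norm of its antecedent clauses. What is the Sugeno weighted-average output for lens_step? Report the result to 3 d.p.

R1 (z=16.0): sharp=0.95, near=0.58; AND[a·b] → w = 0.5510
R2 (z=29.9): far=0.91, sharp=0.95; AND[a·b] → w = 0.8645
R3 (z=15.0): slight=0.85, near=0.58; AND[a·b] → w = 0.4930
R4 (z=19.5): ¬far=1−0.91=0.09, severe=0.93; AND[a·b] → w = 0.0837
R5 (z=27.5): near=0.58, severe=0.93; AND[a·b] → w = 0.5394
Weighted average = (0.5510·16.0 + 0.8645·29.9 + 0.4930·15.0 + 0.0837·19.5 + 0.5394·27.5) / (0.5510 + 0.8645 + 0.4930 + 0.0837 + 0.5394)
  = 58.5252 / 2.5316 = 23.118

23.118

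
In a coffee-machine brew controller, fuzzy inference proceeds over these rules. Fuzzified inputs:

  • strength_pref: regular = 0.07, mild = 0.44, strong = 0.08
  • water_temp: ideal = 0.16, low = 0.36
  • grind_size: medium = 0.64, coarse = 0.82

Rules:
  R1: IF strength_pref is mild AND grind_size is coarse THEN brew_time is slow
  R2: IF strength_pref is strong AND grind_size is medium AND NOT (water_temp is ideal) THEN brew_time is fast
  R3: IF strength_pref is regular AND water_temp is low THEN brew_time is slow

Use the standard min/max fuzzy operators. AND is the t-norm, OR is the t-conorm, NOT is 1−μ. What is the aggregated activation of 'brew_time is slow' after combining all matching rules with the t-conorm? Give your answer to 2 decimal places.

R1: mild=0.44, coarse=0.82; AND[min(a, b)] → w = 0.44
R2: strong=0.08, medium=0.64, ¬ideal=1−0.16=0.84; AND[min(a, b)] → w = 0.08
R3: regular=0.07, low=0.36; AND[min(a, b)] → w = 0.07
Rules with consequent 'slow': {R1, R3} → strengths 0.44, 0.07
Aggregate via t-conorm [max(a, b)]: 0.44

0.44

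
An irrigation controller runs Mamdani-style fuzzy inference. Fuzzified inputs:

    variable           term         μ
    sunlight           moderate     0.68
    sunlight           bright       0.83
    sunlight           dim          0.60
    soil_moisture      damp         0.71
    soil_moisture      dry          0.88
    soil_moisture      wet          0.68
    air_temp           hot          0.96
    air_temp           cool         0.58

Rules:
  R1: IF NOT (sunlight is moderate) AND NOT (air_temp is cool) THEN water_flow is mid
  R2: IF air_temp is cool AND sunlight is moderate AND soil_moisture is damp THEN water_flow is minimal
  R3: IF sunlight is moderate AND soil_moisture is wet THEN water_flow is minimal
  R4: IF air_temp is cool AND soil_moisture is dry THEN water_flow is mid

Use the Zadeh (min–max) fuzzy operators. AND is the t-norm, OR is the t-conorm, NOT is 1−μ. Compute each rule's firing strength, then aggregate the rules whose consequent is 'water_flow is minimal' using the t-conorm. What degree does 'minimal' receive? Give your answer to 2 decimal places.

R1: ¬moderate=1−0.68=0.32, ¬cool=1−0.58=0.42; AND[min(a, b)] → w = 0.32
R2: cool=0.58, moderate=0.68, damp=0.71; AND[min(a, b)] → w = 0.58
R3: moderate=0.68, wet=0.68; AND[min(a, b)] → w = 0.68
R4: cool=0.58, dry=0.88; AND[min(a, b)] → w = 0.58
Rules with consequent 'minimal': {R2, R3} → strengths 0.58, 0.68
Aggregate via t-conorm [max(a, b)]: 0.68

0.68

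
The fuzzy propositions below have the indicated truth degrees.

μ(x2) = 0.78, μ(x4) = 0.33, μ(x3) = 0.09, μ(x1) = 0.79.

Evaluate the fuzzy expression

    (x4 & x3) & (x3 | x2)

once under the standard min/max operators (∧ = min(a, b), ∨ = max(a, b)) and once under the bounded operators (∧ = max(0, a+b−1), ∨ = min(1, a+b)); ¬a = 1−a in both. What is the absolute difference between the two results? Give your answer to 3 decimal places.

Under standard min/max:
  x4 & x3 = min(a, b) on (0.33, 0.09) = 0.09
  x3 | x2 = max(a, b) on (0.09, 0.78) = 0.78
  (x4 & x3) & (x3 | x2) = min(a, b) on (0.09, 0.78) = 0.09
  → value = 0.0900
Under bounded:
  x4 & x3 = max(0, a+b−1) on (0.33, 0.09) = 0.00
  x3 | x2 = min(1, a+b) on (0.09, 0.78) = 0.87
  (x4 & x3) & (x3 | x2) = max(0, a+b−1) on (0.00, 0.87) = 0.00
  → value = 0.0000
|0.0900 − 0.0000| = 0.090

0.090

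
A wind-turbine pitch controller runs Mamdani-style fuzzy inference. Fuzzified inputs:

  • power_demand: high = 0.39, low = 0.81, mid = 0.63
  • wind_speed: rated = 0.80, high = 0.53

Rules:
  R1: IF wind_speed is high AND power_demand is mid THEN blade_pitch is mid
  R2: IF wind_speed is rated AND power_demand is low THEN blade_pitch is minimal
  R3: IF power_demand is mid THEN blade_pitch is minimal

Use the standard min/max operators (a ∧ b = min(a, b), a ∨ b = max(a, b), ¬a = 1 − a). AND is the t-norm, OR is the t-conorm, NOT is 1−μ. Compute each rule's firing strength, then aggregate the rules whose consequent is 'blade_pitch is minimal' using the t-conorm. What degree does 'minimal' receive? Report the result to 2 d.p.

R1: high=0.53, mid=0.63; AND[min(a, b)] → w = 0.53
R2: rated=0.80, low=0.81; AND[min(a, b)] → w = 0.80
R3: mid=0.63 → w = 0.63
Rules with consequent 'minimal': {R2, R3} → strengths 0.80, 0.63
Aggregate via t-conorm [max(a, b)]: 0.80

0.80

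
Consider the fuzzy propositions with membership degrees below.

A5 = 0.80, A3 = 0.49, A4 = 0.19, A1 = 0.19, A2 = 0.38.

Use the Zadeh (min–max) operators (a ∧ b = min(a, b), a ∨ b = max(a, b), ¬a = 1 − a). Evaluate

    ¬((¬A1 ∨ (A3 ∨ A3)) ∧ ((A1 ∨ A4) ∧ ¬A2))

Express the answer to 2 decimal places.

¬A1 = 1 − 0.19 = 0.81
A3 ∨ A3 = max(a, b) on (0.49, 0.49) = 0.49
¬A1 ∨ (A3 ∨ A3) = max(a, b) on (0.81, 0.49) = 0.81
A1 ∨ A4 = max(a, b) on (0.19, 0.19) = 0.19
¬A2 = 1 − 0.38 = 0.62
(A1 ∨ A4) ∧ ¬A2 = min(a, b) on (0.19, 0.62) = 0.19
(¬A1 ∨ (A3 ∨ A3)) ∧ ((A1 ∨ A4) ∧ ¬A2) = min(a, b) on (0.81, 0.19) = 0.19
¬((¬A1 ∨ (A3 ∨ A3)) ∧ ((A1 ∨ A4) ∧ ¬A2)) = 1 − 0.19 = 0.81

0.81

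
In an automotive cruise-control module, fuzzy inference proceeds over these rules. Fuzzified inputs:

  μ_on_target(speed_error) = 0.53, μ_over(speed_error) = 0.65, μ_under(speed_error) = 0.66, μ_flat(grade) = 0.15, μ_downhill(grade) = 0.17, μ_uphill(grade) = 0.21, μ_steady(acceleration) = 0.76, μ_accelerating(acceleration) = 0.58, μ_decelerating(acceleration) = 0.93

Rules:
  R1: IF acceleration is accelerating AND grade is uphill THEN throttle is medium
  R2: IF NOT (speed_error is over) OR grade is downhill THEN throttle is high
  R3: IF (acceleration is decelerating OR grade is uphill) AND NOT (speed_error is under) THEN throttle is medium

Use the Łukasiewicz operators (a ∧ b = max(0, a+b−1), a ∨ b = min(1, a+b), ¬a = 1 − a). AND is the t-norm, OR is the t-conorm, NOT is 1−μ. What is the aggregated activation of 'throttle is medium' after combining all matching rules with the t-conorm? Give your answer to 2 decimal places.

0.34

R1: accelerating=0.58, uphill=0.21; AND[max(0, a+b−1)] → w = 0.00
R2: ¬over=1−0.65=0.35, downhill=0.17; OR[min(1, a+b)] → w = 0.52
R3: (decelerating=0.93 OR uphill=0.21) = 1.00; AND[max(0, a+b−1)] with ¬under=1−0.66=0.34 → w = 0.34
Rules with consequent 'medium': {R1, R3} → strengths 0.00, 0.34
Aggregate via t-conorm [min(1, a+b)]: 0.34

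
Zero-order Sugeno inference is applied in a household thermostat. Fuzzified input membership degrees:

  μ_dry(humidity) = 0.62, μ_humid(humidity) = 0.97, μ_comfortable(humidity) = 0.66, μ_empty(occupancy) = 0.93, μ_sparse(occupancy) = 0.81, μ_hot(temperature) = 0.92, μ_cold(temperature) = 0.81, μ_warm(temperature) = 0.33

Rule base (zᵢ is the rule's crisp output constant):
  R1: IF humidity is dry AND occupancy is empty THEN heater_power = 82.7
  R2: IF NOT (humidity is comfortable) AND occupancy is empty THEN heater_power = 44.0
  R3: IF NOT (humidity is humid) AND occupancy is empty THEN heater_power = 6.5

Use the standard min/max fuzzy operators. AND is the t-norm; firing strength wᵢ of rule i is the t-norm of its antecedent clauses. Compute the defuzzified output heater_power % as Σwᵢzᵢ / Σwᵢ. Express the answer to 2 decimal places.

R1 (z=82.7): dry=0.62, empty=0.93; AND[min(a, b)] → w = 0.62
R2 (z=44.0): ¬comfortable=1−0.66=0.34, empty=0.93; AND[min(a, b)] → w = 0.34
R3 (z=6.5): ¬humid=1−0.97=0.03, empty=0.93; AND[min(a, b)] → w = 0.03
Weighted average = (0.62·82.7 + 0.34·44.0 + 0.03·6.5) / (0.62 + 0.34 + 0.03)
  = 66.4290 / 0.9900 = 67.10

67.10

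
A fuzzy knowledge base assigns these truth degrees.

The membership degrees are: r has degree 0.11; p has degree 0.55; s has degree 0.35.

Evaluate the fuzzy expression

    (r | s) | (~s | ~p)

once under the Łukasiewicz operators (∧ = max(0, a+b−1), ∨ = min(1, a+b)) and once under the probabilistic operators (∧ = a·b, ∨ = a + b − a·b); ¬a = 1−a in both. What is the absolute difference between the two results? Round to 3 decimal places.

0.111

Under Łukasiewicz:
  r | s = min(1, a+b) on (0.11, 0.35) = 0.46
  ~s = 1 − 0.35 = 0.65
  ~p = 1 − 0.55 = 0.45
  ~s | ~p = min(1, a+b) on (0.65, 0.45) = 1.00
  (r | s) | (~s | ~p) = min(1, a+b) on (0.46, 1.00) = 1.00
  → value = 1.0000
Under probabilistic:
  r | s = a + b − a·b on (0.1100, 0.3500) = 0.4215
  ~s = 1 − 0.3500 = 0.6500
  ~p = 1 − 0.5500 = 0.4500
  ~s | ~p = a + b − a·b on (0.6500, 0.4500) = 0.8075
  (r | s) | (~s | ~p) = a + b − a·b on (0.4215, 0.8075) = 0.8886
  → value = 0.8886
|1.0000 − 0.8886| = 0.111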